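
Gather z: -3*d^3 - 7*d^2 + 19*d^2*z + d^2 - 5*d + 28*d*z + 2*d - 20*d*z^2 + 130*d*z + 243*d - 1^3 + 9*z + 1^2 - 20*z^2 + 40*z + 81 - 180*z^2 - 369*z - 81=-3*d^3 - 6*d^2 + 240*d + z^2*(-20*d - 200) + z*(19*d^2 + 158*d - 320)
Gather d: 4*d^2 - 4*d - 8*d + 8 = 4*d^2 - 12*d + 8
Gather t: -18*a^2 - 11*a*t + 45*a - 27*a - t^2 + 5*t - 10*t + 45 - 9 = -18*a^2 + 18*a - t^2 + t*(-11*a - 5) + 36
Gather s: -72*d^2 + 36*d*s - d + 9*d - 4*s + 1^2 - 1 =-72*d^2 + 8*d + s*(36*d - 4)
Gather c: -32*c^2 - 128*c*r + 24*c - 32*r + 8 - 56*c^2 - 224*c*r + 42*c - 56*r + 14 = -88*c^2 + c*(66 - 352*r) - 88*r + 22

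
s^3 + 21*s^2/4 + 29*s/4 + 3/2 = (s + 1/4)*(s + 2)*(s + 3)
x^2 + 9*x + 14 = (x + 2)*(x + 7)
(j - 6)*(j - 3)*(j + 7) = j^3 - 2*j^2 - 45*j + 126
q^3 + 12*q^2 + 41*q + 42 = (q + 2)*(q + 3)*(q + 7)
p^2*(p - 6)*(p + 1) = p^4 - 5*p^3 - 6*p^2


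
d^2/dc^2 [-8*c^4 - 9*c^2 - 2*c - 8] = -96*c^2 - 18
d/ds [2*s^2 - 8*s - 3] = 4*s - 8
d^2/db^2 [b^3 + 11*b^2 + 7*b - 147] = 6*b + 22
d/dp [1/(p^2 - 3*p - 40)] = (3 - 2*p)/(-p^2 + 3*p + 40)^2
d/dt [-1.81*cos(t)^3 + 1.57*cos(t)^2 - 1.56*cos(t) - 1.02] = (5.43*cos(t)^2 - 3.14*cos(t) + 1.56)*sin(t)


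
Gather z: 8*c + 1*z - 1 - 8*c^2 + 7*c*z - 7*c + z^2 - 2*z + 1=-8*c^2 + c + z^2 + z*(7*c - 1)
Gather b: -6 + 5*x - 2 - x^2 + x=-x^2 + 6*x - 8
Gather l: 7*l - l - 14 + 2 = 6*l - 12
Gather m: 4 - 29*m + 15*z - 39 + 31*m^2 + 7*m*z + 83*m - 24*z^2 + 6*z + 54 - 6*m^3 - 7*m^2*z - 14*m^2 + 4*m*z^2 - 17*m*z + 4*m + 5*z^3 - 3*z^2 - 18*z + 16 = -6*m^3 + m^2*(17 - 7*z) + m*(4*z^2 - 10*z + 58) + 5*z^3 - 27*z^2 + 3*z + 35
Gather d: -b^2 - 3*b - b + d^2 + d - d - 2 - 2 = -b^2 - 4*b + d^2 - 4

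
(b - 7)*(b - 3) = b^2 - 10*b + 21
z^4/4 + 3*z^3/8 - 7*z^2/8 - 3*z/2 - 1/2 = (z/4 + 1/4)*(z - 2)*(z + 1/2)*(z + 2)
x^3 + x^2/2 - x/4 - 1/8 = (x - 1/2)*(x + 1/2)^2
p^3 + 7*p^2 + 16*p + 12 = (p + 2)^2*(p + 3)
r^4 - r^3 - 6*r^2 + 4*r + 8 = (r - 2)^2*(r + 1)*(r + 2)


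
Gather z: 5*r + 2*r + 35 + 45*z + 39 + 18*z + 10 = 7*r + 63*z + 84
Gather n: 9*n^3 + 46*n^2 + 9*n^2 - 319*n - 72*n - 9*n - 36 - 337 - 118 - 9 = 9*n^3 + 55*n^2 - 400*n - 500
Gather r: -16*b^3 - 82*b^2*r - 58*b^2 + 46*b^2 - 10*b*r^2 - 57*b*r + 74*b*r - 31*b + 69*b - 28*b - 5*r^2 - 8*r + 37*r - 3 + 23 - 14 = -16*b^3 - 12*b^2 + 10*b + r^2*(-10*b - 5) + r*(-82*b^2 + 17*b + 29) + 6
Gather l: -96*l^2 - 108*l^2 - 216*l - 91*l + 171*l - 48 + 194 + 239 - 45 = -204*l^2 - 136*l + 340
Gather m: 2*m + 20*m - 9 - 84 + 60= 22*m - 33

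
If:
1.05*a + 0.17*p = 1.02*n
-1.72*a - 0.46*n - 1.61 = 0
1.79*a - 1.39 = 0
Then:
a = 0.78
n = -6.40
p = -43.22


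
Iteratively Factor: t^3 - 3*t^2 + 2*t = (t - 1)*(t^2 - 2*t) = (t - 2)*(t - 1)*(t)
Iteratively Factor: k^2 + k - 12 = (k - 3)*(k + 4)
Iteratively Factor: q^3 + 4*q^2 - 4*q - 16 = (q + 2)*(q^2 + 2*q - 8) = (q + 2)*(q + 4)*(q - 2)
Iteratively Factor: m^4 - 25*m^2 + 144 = (m - 3)*(m^3 + 3*m^2 - 16*m - 48) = (m - 3)*(m + 4)*(m^2 - m - 12) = (m - 3)*(m + 3)*(m + 4)*(m - 4)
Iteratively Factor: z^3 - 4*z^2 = (z)*(z^2 - 4*z) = z^2*(z - 4)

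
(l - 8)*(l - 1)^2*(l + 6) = l^4 - 4*l^3 - 43*l^2 + 94*l - 48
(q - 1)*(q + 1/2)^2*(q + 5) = q^4 + 5*q^3 - 3*q^2/4 - 4*q - 5/4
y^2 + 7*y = y*(y + 7)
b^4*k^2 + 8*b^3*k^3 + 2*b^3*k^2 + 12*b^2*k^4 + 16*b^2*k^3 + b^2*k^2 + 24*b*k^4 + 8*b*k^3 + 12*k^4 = (b + 2*k)*(b + 6*k)*(b*k + k)^2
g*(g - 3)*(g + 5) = g^3 + 2*g^2 - 15*g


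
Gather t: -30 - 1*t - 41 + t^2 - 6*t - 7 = t^2 - 7*t - 78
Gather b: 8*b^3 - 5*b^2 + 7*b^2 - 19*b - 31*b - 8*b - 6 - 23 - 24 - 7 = 8*b^3 + 2*b^2 - 58*b - 60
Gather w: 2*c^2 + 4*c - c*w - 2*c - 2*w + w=2*c^2 + 2*c + w*(-c - 1)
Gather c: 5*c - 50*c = -45*c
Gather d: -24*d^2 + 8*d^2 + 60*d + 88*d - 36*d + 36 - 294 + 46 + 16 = -16*d^2 + 112*d - 196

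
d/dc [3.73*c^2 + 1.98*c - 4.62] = 7.46*c + 1.98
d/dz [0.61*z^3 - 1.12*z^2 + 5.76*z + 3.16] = 1.83*z^2 - 2.24*z + 5.76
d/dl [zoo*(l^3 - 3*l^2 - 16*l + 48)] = zoo*(l^2 + l + 1)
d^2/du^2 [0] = 0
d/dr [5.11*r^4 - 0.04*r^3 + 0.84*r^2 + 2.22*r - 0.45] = 20.44*r^3 - 0.12*r^2 + 1.68*r + 2.22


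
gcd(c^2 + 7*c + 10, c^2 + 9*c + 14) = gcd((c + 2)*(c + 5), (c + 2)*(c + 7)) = c + 2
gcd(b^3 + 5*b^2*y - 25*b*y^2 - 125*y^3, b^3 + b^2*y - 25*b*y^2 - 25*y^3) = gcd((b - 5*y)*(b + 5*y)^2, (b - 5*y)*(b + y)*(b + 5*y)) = -b^2 + 25*y^2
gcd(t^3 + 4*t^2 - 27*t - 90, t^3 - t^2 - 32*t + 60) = t^2 + t - 30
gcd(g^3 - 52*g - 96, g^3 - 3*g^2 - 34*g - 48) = g^2 - 6*g - 16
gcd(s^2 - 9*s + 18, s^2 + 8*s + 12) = 1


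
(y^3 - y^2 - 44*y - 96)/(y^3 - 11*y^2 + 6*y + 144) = (y + 4)/(y - 6)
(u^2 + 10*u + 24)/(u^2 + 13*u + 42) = (u + 4)/(u + 7)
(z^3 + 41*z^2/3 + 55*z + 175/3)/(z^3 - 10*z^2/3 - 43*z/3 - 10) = (z^2 + 12*z + 35)/(z^2 - 5*z - 6)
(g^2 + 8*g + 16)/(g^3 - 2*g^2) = (g^2 + 8*g + 16)/(g^2*(g - 2))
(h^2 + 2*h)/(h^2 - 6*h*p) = (h + 2)/(h - 6*p)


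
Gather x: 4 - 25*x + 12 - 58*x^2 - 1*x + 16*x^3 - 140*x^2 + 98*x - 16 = 16*x^3 - 198*x^2 + 72*x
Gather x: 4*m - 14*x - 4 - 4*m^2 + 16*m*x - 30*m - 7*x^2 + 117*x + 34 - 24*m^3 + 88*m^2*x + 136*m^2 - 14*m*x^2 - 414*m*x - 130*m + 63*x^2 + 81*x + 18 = -24*m^3 + 132*m^2 - 156*m + x^2*(56 - 14*m) + x*(88*m^2 - 398*m + 184) + 48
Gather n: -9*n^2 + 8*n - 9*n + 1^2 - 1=-9*n^2 - n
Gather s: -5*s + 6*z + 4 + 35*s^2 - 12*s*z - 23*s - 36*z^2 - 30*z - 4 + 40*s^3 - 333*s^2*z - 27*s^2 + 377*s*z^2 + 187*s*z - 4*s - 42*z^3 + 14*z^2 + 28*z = 40*s^3 + s^2*(8 - 333*z) + s*(377*z^2 + 175*z - 32) - 42*z^3 - 22*z^2 + 4*z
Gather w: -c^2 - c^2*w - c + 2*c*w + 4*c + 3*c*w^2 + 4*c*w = -c^2 + 3*c*w^2 + 3*c + w*(-c^2 + 6*c)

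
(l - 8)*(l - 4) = l^2 - 12*l + 32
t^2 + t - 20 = (t - 4)*(t + 5)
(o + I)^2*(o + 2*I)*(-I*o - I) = -I*o^4 + 4*o^3 - I*o^3 + 4*o^2 + 5*I*o^2 - 2*o + 5*I*o - 2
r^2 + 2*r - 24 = (r - 4)*(r + 6)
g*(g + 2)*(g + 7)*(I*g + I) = I*g^4 + 10*I*g^3 + 23*I*g^2 + 14*I*g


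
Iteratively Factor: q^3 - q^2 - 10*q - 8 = (q - 4)*(q^2 + 3*q + 2) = (q - 4)*(q + 2)*(q + 1)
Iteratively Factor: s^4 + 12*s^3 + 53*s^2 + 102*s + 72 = (s + 3)*(s^3 + 9*s^2 + 26*s + 24) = (s + 2)*(s + 3)*(s^2 + 7*s + 12) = (s + 2)*(s + 3)*(s + 4)*(s + 3)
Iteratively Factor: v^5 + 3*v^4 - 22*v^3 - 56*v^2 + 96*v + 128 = (v + 4)*(v^4 - v^3 - 18*v^2 + 16*v + 32) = (v + 4)^2*(v^3 - 5*v^2 + 2*v + 8) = (v - 2)*(v + 4)^2*(v^2 - 3*v - 4) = (v - 2)*(v + 1)*(v + 4)^2*(v - 4)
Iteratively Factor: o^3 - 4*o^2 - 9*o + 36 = (o - 3)*(o^2 - o - 12) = (o - 4)*(o - 3)*(o + 3)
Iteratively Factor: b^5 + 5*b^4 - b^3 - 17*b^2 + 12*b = (b - 1)*(b^4 + 6*b^3 + 5*b^2 - 12*b) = (b - 1)*(b + 4)*(b^3 + 2*b^2 - 3*b) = (b - 1)^2*(b + 4)*(b^2 + 3*b) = (b - 1)^2*(b + 3)*(b + 4)*(b)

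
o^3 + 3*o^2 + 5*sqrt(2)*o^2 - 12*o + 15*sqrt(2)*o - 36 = (o + 3)*(o - sqrt(2))*(o + 6*sqrt(2))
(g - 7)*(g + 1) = g^2 - 6*g - 7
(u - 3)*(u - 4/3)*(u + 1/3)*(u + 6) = u^4 + 2*u^3 - 193*u^2/9 + 50*u/3 + 8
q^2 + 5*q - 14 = (q - 2)*(q + 7)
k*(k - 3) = k^2 - 3*k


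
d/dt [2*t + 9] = 2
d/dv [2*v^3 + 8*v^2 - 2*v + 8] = 6*v^2 + 16*v - 2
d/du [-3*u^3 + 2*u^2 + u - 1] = -9*u^2 + 4*u + 1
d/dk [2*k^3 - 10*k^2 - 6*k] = 6*k^2 - 20*k - 6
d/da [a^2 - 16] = 2*a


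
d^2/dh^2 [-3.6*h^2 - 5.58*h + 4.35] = -7.20000000000000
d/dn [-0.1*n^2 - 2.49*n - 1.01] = -0.2*n - 2.49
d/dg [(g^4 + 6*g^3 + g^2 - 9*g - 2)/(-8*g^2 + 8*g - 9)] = (-16*g^5 - 24*g^4 + 60*g^3 - 226*g^2 - 50*g + 97)/(64*g^4 - 128*g^3 + 208*g^2 - 144*g + 81)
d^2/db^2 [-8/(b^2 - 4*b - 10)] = 16*(-b^2 + 4*b + 4*(b - 2)^2 + 10)/(-b^2 + 4*b + 10)^3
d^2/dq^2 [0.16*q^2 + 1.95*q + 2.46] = 0.320000000000000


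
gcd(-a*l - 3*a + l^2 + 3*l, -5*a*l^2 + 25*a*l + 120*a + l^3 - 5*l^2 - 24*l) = l + 3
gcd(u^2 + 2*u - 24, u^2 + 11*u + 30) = u + 6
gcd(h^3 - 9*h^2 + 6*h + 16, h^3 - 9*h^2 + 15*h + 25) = h + 1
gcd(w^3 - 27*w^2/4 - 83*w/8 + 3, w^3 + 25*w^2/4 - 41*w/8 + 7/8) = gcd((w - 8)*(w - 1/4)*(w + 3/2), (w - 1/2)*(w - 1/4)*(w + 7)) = w - 1/4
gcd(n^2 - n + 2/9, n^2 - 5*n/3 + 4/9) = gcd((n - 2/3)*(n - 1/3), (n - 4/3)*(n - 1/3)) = n - 1/3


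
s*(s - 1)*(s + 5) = s^3 + 4*s^2 - 5*s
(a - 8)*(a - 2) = a^2 - 10*a + 16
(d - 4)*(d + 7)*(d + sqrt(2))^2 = d^4 + 2*sqrt(2)*d^3 + 3*d^3 - 26*d^2 + 6*sqrt(2)*d^2 - 56*sqrt(2)*d + 6*d - 56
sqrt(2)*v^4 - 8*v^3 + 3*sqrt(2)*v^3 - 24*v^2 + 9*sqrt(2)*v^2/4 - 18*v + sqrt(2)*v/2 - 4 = (v + 1/2)*(v + 2)*(v - 4*sqrt(2))*(sqrt(2)*v + sqrt(2)/2)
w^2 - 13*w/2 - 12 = (w - 8)*(w + 3/2)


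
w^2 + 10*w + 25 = (w + 5)^2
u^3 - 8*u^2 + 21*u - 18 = (u - 3)^2*(u - 2)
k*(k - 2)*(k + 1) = k^3 - k^2 - 2*k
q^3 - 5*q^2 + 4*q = q*(q - 4)*(q - 1)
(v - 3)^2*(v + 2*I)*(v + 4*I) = v^4 - 6*v^3 + 6*I*v^3 + v^2 - 36*I*v^2 + 48*v + 54*I*v - 72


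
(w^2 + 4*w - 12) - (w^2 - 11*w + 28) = 15*w - 40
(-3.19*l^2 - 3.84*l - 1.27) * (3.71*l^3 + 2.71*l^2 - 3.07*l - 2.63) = -11.8349*l^5 - 22.8913*l^4 - 5.3248*l^3 + 16.7368*l^2 + 13.9981*l + 3.3401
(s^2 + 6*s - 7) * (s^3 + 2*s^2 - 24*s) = s^5 + 8*s^4 - 19*s^3 - 158*s^2 + 168*s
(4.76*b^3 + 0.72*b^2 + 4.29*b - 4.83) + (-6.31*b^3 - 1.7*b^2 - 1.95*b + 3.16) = -1.55*b^3 - 0.98*b^2 + 2.34*b - 1.67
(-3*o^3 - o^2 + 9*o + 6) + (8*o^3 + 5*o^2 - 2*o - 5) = 5*o^3 + 4*o^2 + 7*o + 1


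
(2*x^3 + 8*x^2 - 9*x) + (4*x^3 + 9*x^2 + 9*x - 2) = 6*x^3 + 17*x^2 - 2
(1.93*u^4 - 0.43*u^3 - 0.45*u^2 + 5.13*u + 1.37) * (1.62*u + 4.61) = 3.1266*u^5 + 8.2007*u^4 - 2.7113*u^3 + 6.2361*u^2 + 25.8687*u + 6.3157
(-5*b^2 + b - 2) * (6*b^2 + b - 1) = -30*b^4 + b^3 - 6*b^2 - 3*b + 2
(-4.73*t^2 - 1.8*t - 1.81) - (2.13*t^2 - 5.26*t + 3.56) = -6.86*t^2 + 3.46*t - 5.37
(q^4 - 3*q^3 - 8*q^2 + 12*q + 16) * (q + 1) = q^5 - 2*q^4 - 11*q^3 + 4*q^2 + 28*q + 16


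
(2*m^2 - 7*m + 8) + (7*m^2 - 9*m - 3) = 9*m^2 - 16*m + 5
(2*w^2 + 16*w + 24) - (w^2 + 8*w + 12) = w^2 + 8*w + 12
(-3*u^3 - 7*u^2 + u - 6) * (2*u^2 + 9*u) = -6*u^5 - 41*u^4 - 61*u^3 - 3*u^2 - 54*u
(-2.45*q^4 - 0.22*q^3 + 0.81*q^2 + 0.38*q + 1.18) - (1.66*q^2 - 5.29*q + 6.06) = -2.45*q^4 - 0.22*q^3 - 0.85*q^2 + 5.67*q - 4.88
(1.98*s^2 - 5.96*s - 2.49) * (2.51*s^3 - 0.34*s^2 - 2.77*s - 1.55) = 4.9698*s^5 - 15.6328*s^4 - 9.7081*s^3 + 14.2868*s^2 + 16.1353*s + 3.8595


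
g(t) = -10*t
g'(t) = -10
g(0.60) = -6.00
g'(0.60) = -10.00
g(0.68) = -6.80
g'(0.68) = -10.00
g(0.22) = -2.20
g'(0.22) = -10.00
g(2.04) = -20.40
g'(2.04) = -10.00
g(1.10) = -11.00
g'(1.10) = -10.00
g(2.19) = -21.90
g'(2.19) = -10.00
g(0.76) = -7.60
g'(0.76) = -10.00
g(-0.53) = 5.30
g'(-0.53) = -10.00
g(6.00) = -60.00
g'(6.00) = -10.00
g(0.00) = 0.00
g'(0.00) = -10.00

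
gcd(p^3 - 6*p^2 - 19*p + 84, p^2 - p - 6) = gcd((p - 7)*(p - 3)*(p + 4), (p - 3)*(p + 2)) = p - 3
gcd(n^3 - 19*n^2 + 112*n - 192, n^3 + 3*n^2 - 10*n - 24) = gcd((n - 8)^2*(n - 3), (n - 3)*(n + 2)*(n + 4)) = n - 3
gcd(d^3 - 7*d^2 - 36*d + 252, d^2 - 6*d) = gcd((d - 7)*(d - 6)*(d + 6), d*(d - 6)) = d - 6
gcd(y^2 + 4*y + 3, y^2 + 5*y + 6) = y + 3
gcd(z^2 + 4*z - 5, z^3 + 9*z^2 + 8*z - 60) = z + 5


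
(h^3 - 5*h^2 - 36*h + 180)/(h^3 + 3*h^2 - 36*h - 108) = (h - 5)/(h + 3)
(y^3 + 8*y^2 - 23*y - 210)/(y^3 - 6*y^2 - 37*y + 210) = (y + 7)/(y - 7)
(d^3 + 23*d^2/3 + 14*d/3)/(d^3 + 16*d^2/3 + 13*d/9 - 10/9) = 3*d*(d + 7)/(3*d^2 + 14*d - 5)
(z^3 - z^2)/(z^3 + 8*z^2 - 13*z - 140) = z^2*(z - 1)/(z^3 + 8*z^2 - 13*z - 140)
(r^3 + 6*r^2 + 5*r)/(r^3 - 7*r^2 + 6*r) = (r^2 + 6*r + 5)/(r^2 - 7*r + 6)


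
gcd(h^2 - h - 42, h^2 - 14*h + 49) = h - 7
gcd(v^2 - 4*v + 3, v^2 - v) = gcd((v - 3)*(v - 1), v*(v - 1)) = v - 1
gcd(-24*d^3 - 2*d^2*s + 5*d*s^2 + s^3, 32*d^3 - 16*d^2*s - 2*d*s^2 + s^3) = -8*d^2 + 2*d*s + s^2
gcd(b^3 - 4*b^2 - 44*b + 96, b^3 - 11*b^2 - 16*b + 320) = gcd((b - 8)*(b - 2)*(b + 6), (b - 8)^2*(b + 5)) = b - 8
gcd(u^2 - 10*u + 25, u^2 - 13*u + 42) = 1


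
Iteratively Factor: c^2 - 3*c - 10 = (c - 5)*(c + 2)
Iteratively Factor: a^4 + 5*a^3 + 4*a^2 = (a)*(a^3 + 5*a^2 + 4*a) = a*(a + 4)*(a^2 + a) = a^2*(a + 4)*(a + 1)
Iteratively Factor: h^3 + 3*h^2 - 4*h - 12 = (h + 3)*(h^2 - 4) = (h - 2)*(h + 3)*(h + 2)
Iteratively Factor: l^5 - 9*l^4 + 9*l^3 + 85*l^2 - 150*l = (l - 2)*(l^4 - 7*l^3 - 5*l^2 + 75*l) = (l - 5)*(l - 2)*(l^3 - 2*l^2 - 15*l) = l*(l - 5)*(l - 2)*(l^2 - 2*l - 15) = l*(l - 5)^2*(l - 2)*(l + 3)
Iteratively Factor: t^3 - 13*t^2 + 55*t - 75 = (t - 3)*(t^2 - 10*t + 25) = (t - 5)*(t - 3)*(t - 5)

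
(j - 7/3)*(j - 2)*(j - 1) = j^3 - 16*j^2/3 + 9*j - 14/3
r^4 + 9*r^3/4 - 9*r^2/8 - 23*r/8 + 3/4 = (r - 1)*(r - 1/4)*(r + 3/2)*(r + 2)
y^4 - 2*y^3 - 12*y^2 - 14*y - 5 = (y - 5)*(y + 1)^3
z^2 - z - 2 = (z - 2)*(z + 1)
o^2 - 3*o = o*(o - 3)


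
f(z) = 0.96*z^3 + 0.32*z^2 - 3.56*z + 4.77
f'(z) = 2.88*z^2 + 0.64*z - 3.56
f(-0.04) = 4.91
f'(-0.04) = -3.58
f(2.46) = 12.24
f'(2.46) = 15.44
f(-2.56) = -0.13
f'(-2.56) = 13.68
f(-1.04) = 7.74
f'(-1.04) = -1.11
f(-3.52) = -20.60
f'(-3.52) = 29.87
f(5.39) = 145.21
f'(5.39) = 83.56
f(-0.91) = 7.55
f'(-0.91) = -1.76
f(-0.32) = 5.91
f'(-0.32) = -3.47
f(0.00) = 4.77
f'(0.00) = -3.56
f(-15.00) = -3109.83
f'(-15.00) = 634.84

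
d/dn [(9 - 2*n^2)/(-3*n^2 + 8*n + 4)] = 2*(-8*n^2 + 19*n - 36)/(9*n^4 - 48*n^3 + 40*n^2 + 64*n + 16)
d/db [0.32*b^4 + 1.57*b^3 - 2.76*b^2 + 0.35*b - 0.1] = 1.28*b^3 + 4.71*b^2 - 5.52*b + 0.35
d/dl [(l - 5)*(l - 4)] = 2*l - 9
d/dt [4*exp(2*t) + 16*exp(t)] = 8*(exp(t) + 2)*exp(t)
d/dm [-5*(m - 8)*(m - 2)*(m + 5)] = -15*m^2 + 50*m + 170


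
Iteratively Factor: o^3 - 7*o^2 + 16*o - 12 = (o - 2)*(o^2 - 5*o + 6) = (o - 2)^2*(o - 3)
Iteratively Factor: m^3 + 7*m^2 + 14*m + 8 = (m + 4)*(m^2 + 3*m + 2) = (m + 1)*(m + 4)*(m + 2)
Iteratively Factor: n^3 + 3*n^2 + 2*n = (n + 1)*(n^2 + 2*n) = (n + 1)*(n + 2)*(n)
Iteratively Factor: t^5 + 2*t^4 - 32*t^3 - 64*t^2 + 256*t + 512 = (t + 2)*(t^4 - 32*t^2 + 256) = (t + 2)*(t + 4)*(t^3 - 4*t^2 - 16*t + 64) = (t - 4)*(t + 2)*(t + 4)*(t^2 - 16) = (t - 4)*(t + 2)*(t + 4)^2*(t - 4)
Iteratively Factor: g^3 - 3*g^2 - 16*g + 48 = (g - 3)*(g^2 - 16) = (g - 4)*(g - 3)*(g + 4)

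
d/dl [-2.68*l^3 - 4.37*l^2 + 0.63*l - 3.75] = -8.04*l^2 - 8.74*l + 0.63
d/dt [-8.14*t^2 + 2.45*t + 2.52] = 2.45 - 16.28*t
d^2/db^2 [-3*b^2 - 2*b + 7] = -6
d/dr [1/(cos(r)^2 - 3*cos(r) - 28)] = (2*cos(r) - 3)*sin(r)/(sin(r)^2 + 3*cos(r) + 27)^2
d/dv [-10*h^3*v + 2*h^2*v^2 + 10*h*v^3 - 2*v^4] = -10*h^3 + 4*h^2*v + 30*h*v^2 - 8*v^3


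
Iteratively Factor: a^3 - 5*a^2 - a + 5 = (a - 1)*(a^2 - 4*a - 5) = (a - 5)*(a - 1)*(a + 1)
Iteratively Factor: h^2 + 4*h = (h + 4)*(h)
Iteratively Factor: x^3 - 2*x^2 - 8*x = (x - 4)*(x^2 + 2*x) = x*(x - 4)*(x + 2)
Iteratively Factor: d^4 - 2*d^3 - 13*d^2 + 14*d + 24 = (d - 2)*(d^3 - 13*d - 12) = (d - 2)*(d + 3)*(d^2 - 3*d - 4) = (d - 4)*(d - 2)*(d + 3)*(d + 1)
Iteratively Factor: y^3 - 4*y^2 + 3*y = (y - 1)*(y^2 - 3*y) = y*(y - 1)*(y - 3)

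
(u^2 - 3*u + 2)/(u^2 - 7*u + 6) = (u - 2)/(u - 6)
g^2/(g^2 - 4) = g^2/(g^2 - 4)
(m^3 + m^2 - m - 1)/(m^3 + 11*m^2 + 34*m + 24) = (m^2 - 1)/(m^2 + 10*m + 24)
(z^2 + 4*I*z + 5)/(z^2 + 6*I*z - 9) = (z^2 + 4*I*z + 5)/(z^2 + 6*I*z - 9)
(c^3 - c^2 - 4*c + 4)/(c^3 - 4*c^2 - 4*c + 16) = (c - 1)/(c - 4)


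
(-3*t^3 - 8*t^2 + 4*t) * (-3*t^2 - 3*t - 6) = 9*t^5 + 33*t^4 + 30*t^3 + 36*t^2 - 24*t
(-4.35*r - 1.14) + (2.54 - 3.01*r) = 1.4 - 7.36*r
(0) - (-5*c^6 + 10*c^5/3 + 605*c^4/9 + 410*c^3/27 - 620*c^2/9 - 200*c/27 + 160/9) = 5*c^6 - 10*c^5/3 - 605*c^4/9 - 410*c^3/27 + 620*c^2/9 + 200*c/27 - 160/9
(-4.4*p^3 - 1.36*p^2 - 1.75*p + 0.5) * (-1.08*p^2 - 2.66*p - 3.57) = 4.752*p^5 + 13.1728*p^4 + 21.2156*p^3 + 8.9702*p^2 + 4.9175*p - 1.785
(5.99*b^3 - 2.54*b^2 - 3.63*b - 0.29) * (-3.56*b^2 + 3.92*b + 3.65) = -21.3244*b^5 + 32.5232*b^4 + 24.8295*b^3 - 22.4682*b^2 - 14.3863*b - 1.0585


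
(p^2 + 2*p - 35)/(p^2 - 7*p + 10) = (p + 7)/(p - 2)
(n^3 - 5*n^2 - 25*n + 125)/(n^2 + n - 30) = (n^2 - 25)/(n + 6)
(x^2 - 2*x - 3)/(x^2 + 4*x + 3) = (x - 3)/(x + 3)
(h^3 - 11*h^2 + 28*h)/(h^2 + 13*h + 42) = h*(h^2 - 11*h + 28)/(h^2 + 13*h + 42)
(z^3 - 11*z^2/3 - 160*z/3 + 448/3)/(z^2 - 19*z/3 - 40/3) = (3*z^2 + 13*z - 56)/(3*z + 5)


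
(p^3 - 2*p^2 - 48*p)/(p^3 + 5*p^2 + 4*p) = (p^2 - 2*p - 48)/(p^2 + 5*p + 4)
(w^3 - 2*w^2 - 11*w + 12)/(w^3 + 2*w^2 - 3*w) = (w - 4)/w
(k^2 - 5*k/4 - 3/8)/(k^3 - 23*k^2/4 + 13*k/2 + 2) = (k - 3/2)/(k^2 - 6*k + 8)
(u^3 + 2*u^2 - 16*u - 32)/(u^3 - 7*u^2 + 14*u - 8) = (u^2 + 6*u + 8)/(u^2 - 3*u + 2)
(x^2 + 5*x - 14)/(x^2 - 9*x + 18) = (x^2 + 5*x - 14)/(x^2 - 9*x + 18)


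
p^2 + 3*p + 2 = (p + 1)*(p + 2)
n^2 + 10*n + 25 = (n + 5)^2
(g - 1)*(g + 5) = g^2 + 4*g - 5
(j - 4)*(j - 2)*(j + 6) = j^3 - 28*j + 48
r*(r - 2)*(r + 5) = r^3 + 3*r^2 - 10*r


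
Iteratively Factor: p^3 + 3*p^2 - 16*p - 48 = (p + 4)*(p^2 - p - 12) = (p + 3)*(p + 4)*(p - 4)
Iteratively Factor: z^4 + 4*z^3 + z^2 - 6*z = (z)*(z^3 + 4*z^2 + z - 6) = z*(z + 3)*(z^2 + z - 2) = z*(z - 1)*(z + 3)*(z + 2)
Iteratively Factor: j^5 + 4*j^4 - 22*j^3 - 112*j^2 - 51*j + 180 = (j - 1)*(j^4 + 5*j^3 - 17*j^2 - 129*j - 180) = (j - 1)*(j + 3)*(j^3 + 2*j^2 - 23*j - 60) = (j - 5)*(j - 1)*(j + 3)*(j^2 + 7*j + 12) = (j - 5)*(j - 1)*(j + 3)*(j + 4)*(j + 3)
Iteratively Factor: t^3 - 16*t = (t)*(t^2 - 16) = t*(t - 4)*(t + 4)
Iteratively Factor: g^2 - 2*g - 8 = (g - 4)*(g + 2)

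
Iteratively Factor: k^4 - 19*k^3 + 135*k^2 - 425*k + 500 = (k - 4)*(k^3 - 15*k^2 + 75*k - 125) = (k - 5)*(k - 4)*(k^2 - 10*k + 25) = (k - 5)^2*(k - 4)*(k - 5)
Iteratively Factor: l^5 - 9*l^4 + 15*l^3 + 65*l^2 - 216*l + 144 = (l - 1)*(l^4 - 8*l^3 + 7*l^2 + 72*l - 144) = (l - 4)*(l - 1)*(l^3 - 4*l^2 - 9*l + 36) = (l - 4)*(l - 3)*(l - 1)*(l^2 - l - 12) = (l - 4)*(l - 3)*(l - 1)*(l + 3)*(l - 4)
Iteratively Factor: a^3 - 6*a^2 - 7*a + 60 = (a - 4)*(a^2 - 2*a - 15) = (a - 4)*(a + 3)*(a - 5)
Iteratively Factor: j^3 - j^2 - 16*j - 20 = (j + 2)*(j^2 - 3*j - 10) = (j + 2)^2*(j - 5)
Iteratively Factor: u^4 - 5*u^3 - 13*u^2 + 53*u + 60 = (u + 3)*(u^3 - 8*u^2 + 11*u + 20) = (u - 4)*(u + 3)*(u^2 - 4*u - 5) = (u - 4)*(u + 1)*(u + 3)*(u - 5)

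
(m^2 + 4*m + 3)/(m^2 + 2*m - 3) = (m + 1)/(m - 1)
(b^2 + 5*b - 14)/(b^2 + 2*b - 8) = (b + 7)/(b + 4)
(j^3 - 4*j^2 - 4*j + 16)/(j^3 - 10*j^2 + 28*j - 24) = (j^2 - 2*j - 8)/(j^2 - 8*j + 12)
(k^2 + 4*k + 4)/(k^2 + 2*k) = (k + 2)/k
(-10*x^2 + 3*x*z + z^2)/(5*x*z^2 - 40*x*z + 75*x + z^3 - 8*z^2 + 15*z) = (-2*x + z)/(z^2 - 8*z + 15)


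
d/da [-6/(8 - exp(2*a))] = -12*exp(2*a)/(exp(2*a) - 8)^2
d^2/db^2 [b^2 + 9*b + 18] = 2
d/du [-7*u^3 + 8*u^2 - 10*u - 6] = -21*u^2 + 16*u - 10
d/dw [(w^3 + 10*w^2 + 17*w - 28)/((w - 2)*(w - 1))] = (w^2 - 4*w - 50)/(w^2 - 4*w + 4)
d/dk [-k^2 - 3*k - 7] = -2*k - 3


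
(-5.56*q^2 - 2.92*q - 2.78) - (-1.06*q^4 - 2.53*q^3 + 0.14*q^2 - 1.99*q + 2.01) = 1.06*q^4 + 2.53*q^3 - 5.7*q^2 - 0.93*q - 4.79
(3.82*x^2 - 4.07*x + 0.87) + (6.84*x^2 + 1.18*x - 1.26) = 10.66*x^2 - 2.89*x - 0.39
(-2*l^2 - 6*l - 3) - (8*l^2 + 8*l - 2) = -10*l^2 - 14*l - 1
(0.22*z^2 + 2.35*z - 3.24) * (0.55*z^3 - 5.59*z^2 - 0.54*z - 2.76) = 0.121*z^5 + 0.0627000000000002*z^4 - 15.0373*z^3 + 16.2354*z^2 - 4.7364*z + 8.9424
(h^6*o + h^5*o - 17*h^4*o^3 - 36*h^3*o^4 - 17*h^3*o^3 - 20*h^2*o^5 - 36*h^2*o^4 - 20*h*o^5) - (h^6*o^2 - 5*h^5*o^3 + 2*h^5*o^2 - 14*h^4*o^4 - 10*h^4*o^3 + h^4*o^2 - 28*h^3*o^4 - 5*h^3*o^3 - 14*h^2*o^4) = -h^6*o^2 + h^6*o + 5*h^5*o^3 - 2*h^5*o^2 + h^5*o + 14*h^4*o^4 - 7*h^4*o^3 - h^4*o^2 - 8*h^3*o^4 - 12*h^3*o^3 - 20*h^2*o^5 - 22*h^2*o^4 - 20*h*o^5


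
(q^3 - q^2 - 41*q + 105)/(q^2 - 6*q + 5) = (q^2 + 4*q - 21)/(q - 1)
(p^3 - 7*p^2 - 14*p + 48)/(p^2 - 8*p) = p + 1 - 6/p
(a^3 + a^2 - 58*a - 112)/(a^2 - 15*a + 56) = (a^2 + 9*a + 14)/(a - 7)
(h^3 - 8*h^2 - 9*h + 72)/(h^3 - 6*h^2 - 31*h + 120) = (h + 3)/(h + 5)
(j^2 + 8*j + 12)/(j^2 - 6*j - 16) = (j + 6)/(j - 8)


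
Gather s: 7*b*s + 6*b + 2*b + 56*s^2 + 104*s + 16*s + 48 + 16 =8*b + 56*s^2 + s*(7*b + 120) + 64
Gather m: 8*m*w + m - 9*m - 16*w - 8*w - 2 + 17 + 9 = m*(8*w - 8) - 24*w + 24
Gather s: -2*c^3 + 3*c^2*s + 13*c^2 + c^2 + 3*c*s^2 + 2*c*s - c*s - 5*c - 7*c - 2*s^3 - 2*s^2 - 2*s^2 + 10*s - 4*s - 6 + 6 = -2*c^3 + 14*c^2 - 12*c - 2*s^3 + s^2*(3*c - 4) + s*(3*c^2 + c + 6)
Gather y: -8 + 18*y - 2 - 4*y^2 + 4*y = -4*y^2 + 22*y - 10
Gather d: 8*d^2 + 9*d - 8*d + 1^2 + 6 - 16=8*d^2 + d - 9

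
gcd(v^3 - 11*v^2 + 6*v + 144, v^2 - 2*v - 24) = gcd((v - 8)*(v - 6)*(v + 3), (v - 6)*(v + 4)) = v - 6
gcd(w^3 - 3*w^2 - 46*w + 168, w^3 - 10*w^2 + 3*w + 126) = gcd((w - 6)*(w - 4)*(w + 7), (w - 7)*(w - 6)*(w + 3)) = w - 6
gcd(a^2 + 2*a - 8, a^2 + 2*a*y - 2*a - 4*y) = a - 2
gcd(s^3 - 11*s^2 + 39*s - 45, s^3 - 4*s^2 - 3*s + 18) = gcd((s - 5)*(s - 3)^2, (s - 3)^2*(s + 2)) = s^2 - 6*s + 9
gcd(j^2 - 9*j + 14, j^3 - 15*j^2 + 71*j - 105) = j - 7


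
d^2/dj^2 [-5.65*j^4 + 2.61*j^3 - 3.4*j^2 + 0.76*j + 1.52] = -67.8*j^2 + 15.66*j - 6.8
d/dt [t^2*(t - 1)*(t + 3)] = 2*t*(2*t^2 + 3*t - 3)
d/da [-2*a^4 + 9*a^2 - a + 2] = -8*a^3 + 18*a - 1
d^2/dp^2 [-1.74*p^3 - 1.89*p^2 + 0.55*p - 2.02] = -10.44*p - 3.78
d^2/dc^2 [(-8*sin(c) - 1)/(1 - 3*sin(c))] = 11*(-3*sin(c)^2 - sin(c) + 6)/(3*sin(c) - 1)^3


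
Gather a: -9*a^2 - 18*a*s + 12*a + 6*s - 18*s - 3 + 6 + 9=-9*a^2 + a*(12 - 18*s) - 12*s + 12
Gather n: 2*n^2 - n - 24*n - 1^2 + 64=2*n^2 - 25*n + 63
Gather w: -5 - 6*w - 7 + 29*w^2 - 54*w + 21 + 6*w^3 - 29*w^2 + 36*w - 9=6*w^3 - 24*w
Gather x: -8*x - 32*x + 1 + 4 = 5 - 40*x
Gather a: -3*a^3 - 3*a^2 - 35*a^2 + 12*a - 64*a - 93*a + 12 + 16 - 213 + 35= -3*a^3 - 38*a^2 - 145*a - 150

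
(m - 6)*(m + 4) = m^2 - 2*m - 24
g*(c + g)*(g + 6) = c*g^2 + 6*c*g + g^3 + 6*g^2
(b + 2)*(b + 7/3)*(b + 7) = b^3 + 34*b^2/3 + 35*b + 98/3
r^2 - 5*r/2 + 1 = (r - 2)*(r - 1/2)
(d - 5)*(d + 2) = d^2 - 3*d - 10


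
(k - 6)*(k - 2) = k^2 - 8*k + 12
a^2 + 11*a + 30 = (a + 5)*(a + 6)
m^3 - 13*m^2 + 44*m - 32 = (m - 8)*(m - 4)*(m - 1)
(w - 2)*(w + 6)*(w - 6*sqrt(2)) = w^3 - 6*sqrt(2)*w^2 + 4*w^2 - 24*sqrt(2)*w - 12*w + 72*sqrt(2)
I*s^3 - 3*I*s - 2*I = (s - 2)*(s + 1)*(I*s + I)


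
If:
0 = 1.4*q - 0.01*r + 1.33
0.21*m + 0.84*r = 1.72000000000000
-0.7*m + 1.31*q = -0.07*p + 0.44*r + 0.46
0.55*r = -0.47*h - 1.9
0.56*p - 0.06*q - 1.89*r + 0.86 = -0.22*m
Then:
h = -7.39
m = -3.27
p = 9.31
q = -0.93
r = 2.86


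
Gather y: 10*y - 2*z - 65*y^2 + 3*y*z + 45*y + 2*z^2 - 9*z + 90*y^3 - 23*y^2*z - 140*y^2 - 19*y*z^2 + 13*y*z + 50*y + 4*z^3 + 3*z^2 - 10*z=90*y^3 + y^2*(-23*z - 205) + y*(-19*z^2 + 16*z + 105) + 4*z^3 + 5*z^2 - 21*z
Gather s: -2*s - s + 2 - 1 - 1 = -3*s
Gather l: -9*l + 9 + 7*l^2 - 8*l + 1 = 7*l^2 - 17*l + 10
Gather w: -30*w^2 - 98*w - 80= -30*w^2 - 98*w - 80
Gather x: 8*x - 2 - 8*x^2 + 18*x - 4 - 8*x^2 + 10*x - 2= -16*x^2 + 36*x - 8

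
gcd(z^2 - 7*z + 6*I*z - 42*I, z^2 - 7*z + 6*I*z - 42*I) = z^2 + z*(-7 + 6*I) - 42*I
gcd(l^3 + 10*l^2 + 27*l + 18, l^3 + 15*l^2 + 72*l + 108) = l^2 + 9*l + 18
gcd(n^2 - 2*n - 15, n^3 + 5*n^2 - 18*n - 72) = n + 3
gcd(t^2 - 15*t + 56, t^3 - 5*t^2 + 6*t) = 1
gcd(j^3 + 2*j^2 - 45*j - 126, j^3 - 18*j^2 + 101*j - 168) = j - 7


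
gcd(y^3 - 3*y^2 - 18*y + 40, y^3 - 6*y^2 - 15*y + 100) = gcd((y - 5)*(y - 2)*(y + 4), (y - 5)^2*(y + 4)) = y^2 - y - 20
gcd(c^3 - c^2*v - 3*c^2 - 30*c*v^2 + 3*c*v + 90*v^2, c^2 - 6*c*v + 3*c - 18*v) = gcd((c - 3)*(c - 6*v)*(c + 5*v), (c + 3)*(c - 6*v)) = -c + 6*v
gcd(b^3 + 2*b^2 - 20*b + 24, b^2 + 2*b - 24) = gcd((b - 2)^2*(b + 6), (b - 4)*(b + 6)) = b + 6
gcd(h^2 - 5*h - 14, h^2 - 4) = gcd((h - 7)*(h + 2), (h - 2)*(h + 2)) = h + 2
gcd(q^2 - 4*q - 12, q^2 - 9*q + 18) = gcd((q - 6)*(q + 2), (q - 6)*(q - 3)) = q - 6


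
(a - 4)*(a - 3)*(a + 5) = a^3 - 2*a^2 - 23*a + 60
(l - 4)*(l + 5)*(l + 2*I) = l^3 + l^2 + 2*I*l^2 - 20*l + 2*I*l - 40*I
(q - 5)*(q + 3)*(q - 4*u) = q^3 - 4*q^2*u - 2*q^2 + 8*q*u - 15*q + 60*u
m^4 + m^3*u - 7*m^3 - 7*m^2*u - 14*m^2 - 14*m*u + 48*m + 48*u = (m - 8)*(m - 2)*(m + 3)*(m + u)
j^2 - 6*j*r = j*(j - 6*r)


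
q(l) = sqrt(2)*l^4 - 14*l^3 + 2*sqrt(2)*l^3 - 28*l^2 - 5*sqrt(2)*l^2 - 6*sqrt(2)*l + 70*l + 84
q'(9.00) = 839.39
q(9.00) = -1068.55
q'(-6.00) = -1946.04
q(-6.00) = 2698.23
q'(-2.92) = -160.27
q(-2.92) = -13.70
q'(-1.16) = 88.95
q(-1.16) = -14.55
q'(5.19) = -414.46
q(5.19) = -1077.10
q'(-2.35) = -32.15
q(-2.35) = -66.13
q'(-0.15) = 71.26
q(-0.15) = 74.02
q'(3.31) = -332.70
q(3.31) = -332.01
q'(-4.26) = -685.22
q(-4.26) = 514.90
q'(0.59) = 9.63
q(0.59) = 105.96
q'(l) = 4*sqrt(2)*l^3 - 42*l^2 + 6*sqrt(2)*l^2 - 56*l - 10*sqrt(2)*l - 6*sqrt(2) + 70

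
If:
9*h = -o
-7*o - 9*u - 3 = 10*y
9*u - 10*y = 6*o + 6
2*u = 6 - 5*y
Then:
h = 95/363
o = -285/121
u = 36/121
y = 654/605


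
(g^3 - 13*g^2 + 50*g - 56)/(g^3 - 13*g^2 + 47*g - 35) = (g^2 - 6*g + 8)/(g^2 - 6*g + 5)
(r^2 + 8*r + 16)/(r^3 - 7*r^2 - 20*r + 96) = (r + 4)/(r^2 - 11*r + 24)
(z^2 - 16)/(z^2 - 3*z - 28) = (z - 4)/(z - 7)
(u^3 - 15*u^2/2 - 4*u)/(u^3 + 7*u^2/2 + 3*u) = (2*u^2 - 15*u - 8)/(2*u^2 + 7*u + 6)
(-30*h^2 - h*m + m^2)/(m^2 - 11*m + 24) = (-30*h^2 - h*m + m^2)/(m^2 - 11*m + 24)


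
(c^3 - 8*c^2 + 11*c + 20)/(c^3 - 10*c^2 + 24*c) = (c^2 - 4*c - 5)/(c*(c - 6))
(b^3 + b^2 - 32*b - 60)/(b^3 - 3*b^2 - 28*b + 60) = (b + 2)/(b - 2)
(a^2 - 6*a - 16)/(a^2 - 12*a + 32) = (a + 2)/(a - 4)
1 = 1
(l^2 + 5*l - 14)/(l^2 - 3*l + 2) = (l + 7)/(l - 1)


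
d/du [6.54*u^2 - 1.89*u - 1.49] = 13.08*u - 1.89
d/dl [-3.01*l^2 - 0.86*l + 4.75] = -6.02*l - 0.86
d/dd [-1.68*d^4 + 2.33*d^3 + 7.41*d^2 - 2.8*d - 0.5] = -6.72*d^3 + 6.99*d^2 + 14.82*d - 2.8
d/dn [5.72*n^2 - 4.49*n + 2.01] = 11.44*n - 4.49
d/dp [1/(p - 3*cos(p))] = -(3*sin(p) + 1)/(p - 3*cos(p))^2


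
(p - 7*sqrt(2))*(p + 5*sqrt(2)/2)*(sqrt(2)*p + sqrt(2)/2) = sqrt(2)*p^3 - 9*p^2 + sqrt(2)*p^2/2 - 35*sqrt(2)*p - 9*p/2 - 35*sqrt(2)/2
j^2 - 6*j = j*(j - 6)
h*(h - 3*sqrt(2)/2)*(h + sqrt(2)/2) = h^3 - sqrt(2)*h^2 - 3*h/2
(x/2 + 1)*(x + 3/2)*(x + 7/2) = x^3/2 + 7*x^2/2 + 61*x/8 + 21/4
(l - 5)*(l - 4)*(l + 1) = l^3 - 8*l^2 + 11*l + 20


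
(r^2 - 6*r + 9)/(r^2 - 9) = (r - 3)/(r + 3)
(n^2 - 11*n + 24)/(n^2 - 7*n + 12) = (n - 8)/(n - 4)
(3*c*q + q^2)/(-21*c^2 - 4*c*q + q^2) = q/(-7*c + q)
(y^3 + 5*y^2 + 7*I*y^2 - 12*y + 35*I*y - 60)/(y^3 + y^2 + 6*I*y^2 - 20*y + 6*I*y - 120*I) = (y^2 + 7*I*y - 12)/(y^2 + y*(-4 + 6*I) - 24*I)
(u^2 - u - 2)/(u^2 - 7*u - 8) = (u - 2)/(u - 8)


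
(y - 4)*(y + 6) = y^2 + 2*y - 24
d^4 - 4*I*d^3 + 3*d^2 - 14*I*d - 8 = (d - 4*I)*(d - I)^2*(d + 2*I)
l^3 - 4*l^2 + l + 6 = (l - 3)*(l - 2)*(l + 1)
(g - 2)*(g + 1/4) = g^2 - 7*g/4 - 1/2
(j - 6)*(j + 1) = j^2 - 5*j - 6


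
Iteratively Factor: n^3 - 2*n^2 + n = (n - 1)*(n^2 - n) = n*(n - 1)*(n - 1)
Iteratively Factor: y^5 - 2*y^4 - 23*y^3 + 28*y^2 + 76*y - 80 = (y - 2)*(y^4 - 23*y^2 - 18*y + 40) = (y - 5)*(y - 2)*(y^3 + 5*y^2 + 2*y - 8) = (y - 5)*(y - 2)*(y + 2)*(y^2 + 3*y - 4) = (y - 5)*(y - 2)*(y + 2)*(y + 4)*(y - 1)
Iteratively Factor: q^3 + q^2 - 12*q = (q)*(q^2 + q - 12) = q*(q + 4)*(q - 3)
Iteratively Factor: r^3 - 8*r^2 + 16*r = (r - 4)*(r^2 - 4*r) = (r - 4)^2*(r)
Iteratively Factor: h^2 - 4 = (h + 2)*(h - 2)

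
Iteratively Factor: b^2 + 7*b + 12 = (b + 3)*(b + 4)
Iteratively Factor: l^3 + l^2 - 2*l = (l + 2)*(l^2 - l) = l*(l + 2)*(l - 1)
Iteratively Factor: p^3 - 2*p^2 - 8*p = (p)*(p^2 - 2*p - 8) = p*(p - 4)*(p + 2)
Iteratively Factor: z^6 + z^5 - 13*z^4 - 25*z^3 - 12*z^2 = (z - 4)*(z^5 + 5*z^4 + 7*z^3 + 3*z^2) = z*(z - 4)*(z^4 + 5*z^3 + 7*z^2 + 3*z) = z*(z - 4)*(z + 1)*(z^3 + 4*z^2 + 3*z) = z*(z - 4)*(z + 1)^2*(z^2 + 3*z) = z*(z - 4)*(z + 1)^2*(z + 3)*(z)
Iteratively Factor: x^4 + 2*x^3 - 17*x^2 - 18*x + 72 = (x - 2)*(x^3 + 4*x^2 - 9*x - 36) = (x - 2)*(x + 3)*(x^2 + x - 12) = (x - 2)*(x + 3)*(x + 4)*(x - 3)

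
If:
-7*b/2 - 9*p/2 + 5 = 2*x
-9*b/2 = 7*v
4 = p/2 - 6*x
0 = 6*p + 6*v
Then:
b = 38/39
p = 57/91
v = -57/91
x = -671/1092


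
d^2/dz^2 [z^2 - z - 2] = 2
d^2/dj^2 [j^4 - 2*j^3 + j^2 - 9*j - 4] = 12*j^2 - 12*j + 2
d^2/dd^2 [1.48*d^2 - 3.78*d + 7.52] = 2.96000000000000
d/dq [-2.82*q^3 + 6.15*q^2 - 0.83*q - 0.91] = -8.46*q^2 + 12.3*q - 0.83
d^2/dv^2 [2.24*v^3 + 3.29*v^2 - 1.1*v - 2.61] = 13.44*v + 6.58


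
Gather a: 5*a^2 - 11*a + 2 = 5*a^2 - 11*a + 2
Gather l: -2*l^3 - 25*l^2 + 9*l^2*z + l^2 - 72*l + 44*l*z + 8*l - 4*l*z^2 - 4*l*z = -2*l^3 + l^2*(9*z - 24) + l*(-4*z^2 + 40*z - 64)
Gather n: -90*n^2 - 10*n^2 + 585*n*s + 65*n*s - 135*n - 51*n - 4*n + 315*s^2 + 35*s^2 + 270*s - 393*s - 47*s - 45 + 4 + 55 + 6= -100*n^2 + n*(650*s - 190) + 350*s^2 - 170*s + 20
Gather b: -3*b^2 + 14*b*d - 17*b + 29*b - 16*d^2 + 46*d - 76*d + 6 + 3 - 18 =-3*b^2 + b*(14*d + 12) - 16*d^2 - 30*d - 9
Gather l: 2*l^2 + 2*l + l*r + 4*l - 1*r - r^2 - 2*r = 2*l^2 + l*(r + 6) - r^2 - 3*r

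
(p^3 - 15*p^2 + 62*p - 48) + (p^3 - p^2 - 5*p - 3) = 2*p^3 - 16*p^2 + 57*p - 51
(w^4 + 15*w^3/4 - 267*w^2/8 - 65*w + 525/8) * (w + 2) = w^5 + 23*w^4/4 - 207*w^3/8 - 527*w^2/4 - 515*w/8 + 525/4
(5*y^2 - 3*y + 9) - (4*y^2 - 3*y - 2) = y^2 + 11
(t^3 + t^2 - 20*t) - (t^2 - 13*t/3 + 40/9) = t^3 - 47*t/3 - 40/9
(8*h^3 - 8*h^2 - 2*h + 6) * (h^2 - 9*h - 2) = 8*h^5 - 80*h^4 + 54*h^3 + 40*h^2 - 50*h - 12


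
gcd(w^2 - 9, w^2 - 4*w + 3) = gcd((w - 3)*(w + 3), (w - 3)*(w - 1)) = w - 3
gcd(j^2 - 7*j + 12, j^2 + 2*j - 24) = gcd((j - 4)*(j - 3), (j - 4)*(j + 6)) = j - 4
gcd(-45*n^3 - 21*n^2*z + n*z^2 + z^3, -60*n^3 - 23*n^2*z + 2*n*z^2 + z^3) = -15*n^2 - 2*n*z + z^2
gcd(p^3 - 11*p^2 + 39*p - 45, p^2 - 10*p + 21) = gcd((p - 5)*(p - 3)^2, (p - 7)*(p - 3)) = p - 3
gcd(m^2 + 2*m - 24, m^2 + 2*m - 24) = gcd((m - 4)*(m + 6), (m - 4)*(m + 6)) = m^2 + 2*m - 24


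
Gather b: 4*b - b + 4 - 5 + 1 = 3*b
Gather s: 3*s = 3*s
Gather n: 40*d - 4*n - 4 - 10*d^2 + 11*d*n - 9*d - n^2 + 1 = -10*d^2 + 31*d - n^2 + n*(11*d - 4) - 3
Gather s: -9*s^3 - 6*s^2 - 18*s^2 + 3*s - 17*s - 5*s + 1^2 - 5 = -9*s^3 - 24*s^2 - 19*s - 4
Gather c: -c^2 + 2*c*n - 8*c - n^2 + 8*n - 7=-c^2 + c*(2*n - 8) - n^2 + 8*n - 7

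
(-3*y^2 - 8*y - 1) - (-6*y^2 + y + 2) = 3*y^2 - 9*y - 3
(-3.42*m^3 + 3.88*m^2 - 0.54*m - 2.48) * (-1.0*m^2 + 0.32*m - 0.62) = 3.42*m^5 - 4.9744*m^4 + 3.902*m^3 - 0.0983999999999998*m^2 - 0.4588*m + 1.5376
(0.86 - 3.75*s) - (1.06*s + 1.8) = -4.81*s - 0.94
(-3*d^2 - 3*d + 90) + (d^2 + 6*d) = -2*d^2 + 3*d + 90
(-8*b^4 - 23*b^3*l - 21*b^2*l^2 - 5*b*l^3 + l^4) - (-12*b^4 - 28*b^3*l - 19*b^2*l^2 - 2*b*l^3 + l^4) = 4*b^4 + 5*b^3*l - 2*b^2*l^2 - 3*b*l^3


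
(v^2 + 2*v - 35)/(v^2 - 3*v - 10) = (v + 7)/(v + 2)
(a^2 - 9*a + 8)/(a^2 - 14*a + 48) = (a - 1)/(a - 6)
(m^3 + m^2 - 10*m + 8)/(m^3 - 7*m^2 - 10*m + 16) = (m^2 + 2*m - 8)/(m^2 - 6*m - 16)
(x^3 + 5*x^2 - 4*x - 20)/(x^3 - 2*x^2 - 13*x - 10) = (x^2 + 3*x - 10)/(x^2 - 4*x - 5)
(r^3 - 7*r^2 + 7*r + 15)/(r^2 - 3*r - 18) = (-r^3 + 7*r^2 - 7*r - 15)/(-r^2 + 3*r + 18)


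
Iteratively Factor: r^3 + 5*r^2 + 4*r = (r + 1)*(r^2 + 4*r) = r*(r + 1)*(r + 4)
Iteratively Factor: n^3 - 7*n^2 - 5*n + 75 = (n - 5)*(n^2 - 2*n - 15) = (n - 5)*(n + 3)*(n - 5)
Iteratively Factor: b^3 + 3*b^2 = (b + 3)*(b^2) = b*(b + 3)*(b)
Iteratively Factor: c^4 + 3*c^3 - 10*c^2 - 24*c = (c + 2)*(c^3 + c^2 - 12*c) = (c - 3)*(c + 2)*(c^2 + 4*c) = (c - 3)*(c + 2)*(c + 4)*(c)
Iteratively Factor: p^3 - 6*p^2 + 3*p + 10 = (p - 5)*(p^2 - p - 2) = (p - 5)*(p + 1)*(p - 2)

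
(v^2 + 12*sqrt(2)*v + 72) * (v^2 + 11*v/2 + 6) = v^4 + 11*v^3/2 + 12*sqrt(2)*v^3 + 78*v^2 + 66*sqrt(2)*v^2 + 72*sqrt(2)*v + 396*v + 432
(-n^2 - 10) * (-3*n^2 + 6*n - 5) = 3*n^4 - 6*n^3 + 35*n^2 - 60*n + 50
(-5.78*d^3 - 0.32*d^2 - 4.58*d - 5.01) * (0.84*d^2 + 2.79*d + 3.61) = -4.8552*d^5 - 16.395*d^4 - 25.6058*d^3 - 18.1418*d^2 - 30.5117*d - 18.0861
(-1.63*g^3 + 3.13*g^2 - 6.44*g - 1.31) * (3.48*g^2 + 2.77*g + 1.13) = -5.6724*g^5 + 6.3773*g^4 - 15.583*g^3 - 18.8607*g^2 - 10.9059*g - 1.4803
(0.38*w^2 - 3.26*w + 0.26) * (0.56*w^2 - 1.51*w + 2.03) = 0.2128*w^4 - 2.3994*w^3 + 5.8396*w^2 - 7.0104*w + 0.5278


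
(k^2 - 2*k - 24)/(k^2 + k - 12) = (k - 6)/(k - 3)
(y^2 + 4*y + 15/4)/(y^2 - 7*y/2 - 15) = (y + 3/2)/(y - 6)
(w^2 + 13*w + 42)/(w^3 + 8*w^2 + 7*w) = (w + 6)/(w*(w + 1))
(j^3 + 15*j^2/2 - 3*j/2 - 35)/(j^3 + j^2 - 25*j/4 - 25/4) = 2*(j^2 + 5*j - 14)/(2*j^2 - 3*j - 5)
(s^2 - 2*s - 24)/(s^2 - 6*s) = (s + 4)/s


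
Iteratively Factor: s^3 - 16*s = (s + 4)*(s^2 - 4*s) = (s - 4)*(s + 4)*(s)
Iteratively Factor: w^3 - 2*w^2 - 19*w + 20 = (w - 1)*(w^2 - w - 20) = (w - 5)*(w - 1)*(w + 4)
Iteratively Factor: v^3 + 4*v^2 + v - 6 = (v - 1)*(v^2 + 5*v + 6) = (v - 1)*(v + 3)*(v + 2)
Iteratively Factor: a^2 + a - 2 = (a + 2)*(a - 1)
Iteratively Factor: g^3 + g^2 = (g)*(g^2 + g) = g^2*(g + 1)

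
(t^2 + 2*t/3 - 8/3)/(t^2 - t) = (3*t^2 + 2*t - 8)/(3*t*(t - 1))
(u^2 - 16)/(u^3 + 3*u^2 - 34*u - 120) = (u - 4)/(u^2 - u - 30)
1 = 1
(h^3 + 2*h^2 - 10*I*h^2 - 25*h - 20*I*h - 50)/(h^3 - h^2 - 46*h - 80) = (h^2 - 10*I*h - 25)/(h^2 - 3*h - 40)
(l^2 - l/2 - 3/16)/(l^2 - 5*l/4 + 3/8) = (4*l + 1)/(2*(2*l - 1))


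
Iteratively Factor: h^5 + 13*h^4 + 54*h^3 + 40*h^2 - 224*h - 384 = (h + 3)*(h^4 + 10*h^3 + 24*h^2 - 32*h - 128) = (h + 3)*(h + 4)*(h^3 + 6*h^2 - 32) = (h - 2)*(h + 3)*(h + 4)*(h^2 + 8*h + 16) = (h - 2)*(h + 3)*(h + 4)^2*(h + 4)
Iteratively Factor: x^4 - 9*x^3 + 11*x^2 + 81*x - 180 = (x + 3)*(x^3 - 12*x^2 + 47*x - 60) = (x - 4)*(x + 3)*(x^2 - 8*x + 15) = (x - 4)*(x - 3)*(x + 3)*(x - 5)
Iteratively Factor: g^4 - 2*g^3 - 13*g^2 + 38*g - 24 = (g - 1)*(g^3 - g^2 - 14*g + 24) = (g - 1)*(g + 4)*(g^2 - 5*g + 6) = (g - 2)*(g - 1)*(g + 4)*(g - 3)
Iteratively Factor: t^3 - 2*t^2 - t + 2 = (t - 2)*(t^2 - 1) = (t - 2)*(t + 1)*(t - 1)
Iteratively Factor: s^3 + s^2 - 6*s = (s)*(s^2 + s - 6) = s*(s + 3)*(s - 2)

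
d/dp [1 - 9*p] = -9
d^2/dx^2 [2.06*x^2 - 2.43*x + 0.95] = 4.12000000000000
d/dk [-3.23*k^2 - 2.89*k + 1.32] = -6.46*k - 2.89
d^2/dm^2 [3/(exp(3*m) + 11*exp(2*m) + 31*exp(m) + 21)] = 3*(2*(3*exp(2*m) + 22*exp(m) + 31)^2*exp(m) - (9*exp(2*m) + 44*exp(m) + 31)*(exp(3*m) + 11*exp(2*m) + 31*exp(m) + 21))*exp(m)/(exp(3*m) + 11*exp(2*m) + 31*exp(m) + 21)^3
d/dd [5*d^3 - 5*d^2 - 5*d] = 15*d^2 - 10*d - 5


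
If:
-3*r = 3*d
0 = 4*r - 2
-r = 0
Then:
No Solution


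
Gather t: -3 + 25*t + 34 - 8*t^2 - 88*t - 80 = -8*t^2 - 63*t - 49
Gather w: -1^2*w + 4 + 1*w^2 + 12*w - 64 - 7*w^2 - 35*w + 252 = -6*w^2 - 24*w + 192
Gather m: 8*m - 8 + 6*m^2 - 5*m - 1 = 6*m^2 + 3*m - 9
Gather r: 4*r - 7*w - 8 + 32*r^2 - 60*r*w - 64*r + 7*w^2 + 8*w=32*r^2 + r*(-60*w - 60) + 7*w^2 + w - 8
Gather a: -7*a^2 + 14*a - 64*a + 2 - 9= -7*a^2 - 50*a - 7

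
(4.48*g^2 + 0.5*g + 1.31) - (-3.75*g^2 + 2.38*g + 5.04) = 8.23*g^2 - 1.88*g - 3.73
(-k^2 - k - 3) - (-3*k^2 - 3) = 2*k^2 - k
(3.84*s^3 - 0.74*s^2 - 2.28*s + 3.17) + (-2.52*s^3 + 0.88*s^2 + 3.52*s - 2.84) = 1.32*s^3 + 0.14*s^2 + 1.24*s + 0.33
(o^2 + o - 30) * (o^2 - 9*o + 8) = o^4 - 8*o^3 - 31*o^2 + 278*o - 240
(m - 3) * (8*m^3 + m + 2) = 8*m^4 - 24*m^3 + m^2 - m - 6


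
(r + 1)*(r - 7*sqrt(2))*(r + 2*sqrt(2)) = r^3 - 5*sqrt(2)*r^2 + r^2 - 28*r - 5*sqrt(2)*r - 28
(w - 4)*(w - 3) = w^2 - 7*w + 12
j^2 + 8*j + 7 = (j + 1)*(j + 7)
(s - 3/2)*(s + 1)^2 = s^3 + s^2/2 - 2*s - 3/2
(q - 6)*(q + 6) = q^2 - 36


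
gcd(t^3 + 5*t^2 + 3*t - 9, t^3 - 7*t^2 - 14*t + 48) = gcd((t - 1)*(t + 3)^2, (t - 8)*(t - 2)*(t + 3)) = t + 3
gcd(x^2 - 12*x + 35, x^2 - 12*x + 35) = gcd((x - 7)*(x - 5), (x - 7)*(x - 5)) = x^2 - 12*x + 35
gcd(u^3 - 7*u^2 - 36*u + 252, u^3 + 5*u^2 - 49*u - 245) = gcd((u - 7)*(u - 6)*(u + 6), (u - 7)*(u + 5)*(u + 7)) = u - 7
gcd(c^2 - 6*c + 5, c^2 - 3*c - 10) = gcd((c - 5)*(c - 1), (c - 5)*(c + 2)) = c - 5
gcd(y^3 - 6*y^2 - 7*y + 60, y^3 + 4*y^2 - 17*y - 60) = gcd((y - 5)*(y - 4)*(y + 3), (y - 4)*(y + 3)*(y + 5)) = y^2 - y - 12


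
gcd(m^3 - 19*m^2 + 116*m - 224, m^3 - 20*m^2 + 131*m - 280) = m^2 - 15*m + 56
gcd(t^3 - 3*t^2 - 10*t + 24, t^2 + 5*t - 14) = t - 2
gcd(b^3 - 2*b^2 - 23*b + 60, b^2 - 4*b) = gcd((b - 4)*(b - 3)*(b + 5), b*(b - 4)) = b - 4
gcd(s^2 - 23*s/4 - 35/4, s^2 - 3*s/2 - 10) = 1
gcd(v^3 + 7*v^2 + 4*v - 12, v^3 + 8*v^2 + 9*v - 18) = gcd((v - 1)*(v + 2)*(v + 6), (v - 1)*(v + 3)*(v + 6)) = v^2 + 5*v - 6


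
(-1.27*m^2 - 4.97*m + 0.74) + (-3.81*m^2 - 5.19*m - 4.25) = -5.08*m^2 - 10.16*m - 3.51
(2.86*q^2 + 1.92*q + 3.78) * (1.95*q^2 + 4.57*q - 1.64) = 5.577*q^4 + 16.8142*q^3 + 11.455*q^2 + 14.1258*q - 6.1992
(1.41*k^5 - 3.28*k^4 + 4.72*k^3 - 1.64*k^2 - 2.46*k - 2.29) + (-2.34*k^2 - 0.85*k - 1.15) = 1.41*k^5 - 3.28*k^4 + 4.72*k^3 - 3.98*k^2 - 3.31*k - 3.44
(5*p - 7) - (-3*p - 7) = 8*p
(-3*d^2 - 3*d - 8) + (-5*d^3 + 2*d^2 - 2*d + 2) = -5*d^3 - d^2 - 5*d - 6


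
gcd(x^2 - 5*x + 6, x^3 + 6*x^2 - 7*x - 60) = x - 3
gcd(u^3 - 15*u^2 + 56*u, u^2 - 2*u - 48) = u - 8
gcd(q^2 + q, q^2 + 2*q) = q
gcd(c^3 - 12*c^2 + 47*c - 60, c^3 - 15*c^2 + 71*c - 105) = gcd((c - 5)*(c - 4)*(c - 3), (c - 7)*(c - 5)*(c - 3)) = c^2 - 8*c + 15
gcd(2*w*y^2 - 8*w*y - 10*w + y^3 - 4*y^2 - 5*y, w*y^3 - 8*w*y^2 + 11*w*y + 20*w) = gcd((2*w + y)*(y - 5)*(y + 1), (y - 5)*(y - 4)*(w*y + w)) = y^2 - 4*y - 5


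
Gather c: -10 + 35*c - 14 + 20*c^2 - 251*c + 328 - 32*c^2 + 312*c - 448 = -12*c^2 + 96*c - 144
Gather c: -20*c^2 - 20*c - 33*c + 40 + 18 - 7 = -20*c^2 - 53*c + 51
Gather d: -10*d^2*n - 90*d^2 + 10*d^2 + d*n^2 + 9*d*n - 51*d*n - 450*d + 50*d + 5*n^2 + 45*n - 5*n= d^2*(-10*n - 80) + d*(n^2 - 42*n - 400) + 5*n^2 + 40*n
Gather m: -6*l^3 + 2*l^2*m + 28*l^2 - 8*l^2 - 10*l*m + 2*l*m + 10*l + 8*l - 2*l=-6*l^3 + 20*l^2 + 16*l + m*(2*l^2 - 8*l)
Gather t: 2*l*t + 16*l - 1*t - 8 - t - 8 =16*l + t*(2*l - 2) - 16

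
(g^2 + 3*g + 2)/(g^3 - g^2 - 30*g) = (g^2 + 3*g + 2)/(g*(g^2 - g - 30))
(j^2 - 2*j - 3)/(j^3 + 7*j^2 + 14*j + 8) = (j - 3)/(j^2 + 6*j + 8)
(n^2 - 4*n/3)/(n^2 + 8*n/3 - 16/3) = n/(n + 4)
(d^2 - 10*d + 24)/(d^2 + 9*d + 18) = (d^2 - 10*d + 24)/(d^2 + 9*d + 18)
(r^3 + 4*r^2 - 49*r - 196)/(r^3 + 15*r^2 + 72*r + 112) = (r - 7)/(r + 4)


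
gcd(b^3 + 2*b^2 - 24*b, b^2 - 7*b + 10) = 1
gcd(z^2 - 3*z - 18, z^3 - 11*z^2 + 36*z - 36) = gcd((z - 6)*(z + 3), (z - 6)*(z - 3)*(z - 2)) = z - 6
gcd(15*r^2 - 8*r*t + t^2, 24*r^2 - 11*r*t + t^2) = 3*r - t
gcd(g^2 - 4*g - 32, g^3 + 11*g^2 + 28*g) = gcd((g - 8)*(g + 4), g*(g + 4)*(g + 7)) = g + 4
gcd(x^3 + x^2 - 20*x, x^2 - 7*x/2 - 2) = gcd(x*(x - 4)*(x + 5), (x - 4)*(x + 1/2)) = x - 4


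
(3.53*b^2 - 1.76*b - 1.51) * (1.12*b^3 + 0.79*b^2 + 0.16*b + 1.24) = 3.9536*b^5 + 0.8175*b^4 - 2.5168*b^3 + 2.9027*b^2 - 2.424*b - 1.8724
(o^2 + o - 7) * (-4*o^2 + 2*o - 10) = -4*o^4 - 2*o^3 + 20*o^2 - 24*o + 70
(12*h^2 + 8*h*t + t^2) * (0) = 0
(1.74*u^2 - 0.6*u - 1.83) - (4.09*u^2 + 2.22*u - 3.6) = -2.35*u^2 - 2.82*u + 1.77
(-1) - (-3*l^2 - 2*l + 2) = 3*l^2 + 2*l - 3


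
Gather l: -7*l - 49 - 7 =-7*l - 56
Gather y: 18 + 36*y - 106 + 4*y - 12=40*y - 100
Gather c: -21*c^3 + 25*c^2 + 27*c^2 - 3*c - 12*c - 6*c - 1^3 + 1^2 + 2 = -21*c^3 + 52*c^2 - 21*c + 2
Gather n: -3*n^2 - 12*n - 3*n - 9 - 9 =-3*n^2 - 15*n - 18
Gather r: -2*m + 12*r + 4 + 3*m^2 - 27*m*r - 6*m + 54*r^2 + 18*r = 3*m^2 - 8*m + 54*r^2 + r*(30 - 27*m) + 4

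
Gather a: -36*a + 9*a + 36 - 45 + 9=-27*a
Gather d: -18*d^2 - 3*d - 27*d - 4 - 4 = -18*d^2 - 30*d - 8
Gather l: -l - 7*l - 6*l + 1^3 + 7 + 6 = 14 - 14*l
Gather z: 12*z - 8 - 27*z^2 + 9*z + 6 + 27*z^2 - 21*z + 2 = 0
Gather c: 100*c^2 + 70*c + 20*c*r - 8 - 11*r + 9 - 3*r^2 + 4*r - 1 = 100*c^2 + c*(20*r + 70) - 3*r^2 - 7*r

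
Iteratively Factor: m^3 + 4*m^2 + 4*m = (m + 2)*(m^2 + 2*m) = m*(m + 2)*(m + 2)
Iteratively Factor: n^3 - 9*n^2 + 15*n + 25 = (n - 5)*(n^2 - 4*n - 5) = (n - 5)*(n + 1)*(n - 5)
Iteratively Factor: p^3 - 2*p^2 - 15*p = (p - 5)*(p^2 + 3*p) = p*(p - 5)*(p + 3)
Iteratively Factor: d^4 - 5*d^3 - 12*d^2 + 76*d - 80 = (d + 4)*(d^3 - 9*d^2 + 24*d - 20) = (d - 2)*(d + 4)*(d^2 - 7*d + 10) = (d - 2)^2*(d + 4)*(d - 5)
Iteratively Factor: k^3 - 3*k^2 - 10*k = (k + 2)*(k^2 - 5*k) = (k - 5)*(k + 2)*(k)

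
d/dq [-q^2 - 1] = -2*q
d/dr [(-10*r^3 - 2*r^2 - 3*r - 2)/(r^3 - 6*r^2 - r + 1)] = (62*r^4 + 26*r^3 - 40*r^2 - 28*r - 5)/(r^6 - 12*r^5 + 34*r^4 + 14*r^3 - 11*r^2 - 2*r + 1)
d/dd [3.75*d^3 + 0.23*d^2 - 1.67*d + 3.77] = 11.25*d^2 + 0.46*d - 1.67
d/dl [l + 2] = 1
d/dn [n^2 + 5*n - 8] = 2*n + 5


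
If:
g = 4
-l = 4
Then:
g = 4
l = -4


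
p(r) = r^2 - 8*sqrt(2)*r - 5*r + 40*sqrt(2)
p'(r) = 2*r - 8*sqrt(2) - 5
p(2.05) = 27.33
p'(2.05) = -12.21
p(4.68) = 2.12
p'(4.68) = -6.95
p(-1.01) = 74.07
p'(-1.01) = -18.33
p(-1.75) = 88.18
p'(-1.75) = -19.81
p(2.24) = 25.04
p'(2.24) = -11.83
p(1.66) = 32.24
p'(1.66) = -12.99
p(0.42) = 49.89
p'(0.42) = -15.47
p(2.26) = 24.81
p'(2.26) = -11.79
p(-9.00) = 284.39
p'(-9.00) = -34.31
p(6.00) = -5.31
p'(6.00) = -4.31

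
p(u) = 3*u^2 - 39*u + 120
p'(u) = 6*u - 39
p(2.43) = 42.94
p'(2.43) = -24.42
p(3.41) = 21.89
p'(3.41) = -18.54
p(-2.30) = 225.57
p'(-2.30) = -52.80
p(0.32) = 107.83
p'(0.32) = -37.08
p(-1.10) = 166.53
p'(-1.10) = -45.60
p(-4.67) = 367.56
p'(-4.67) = -67.02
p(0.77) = 91.75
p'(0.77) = -34.38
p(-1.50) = 185.25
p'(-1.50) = -48.00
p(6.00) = -6.00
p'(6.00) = -3.00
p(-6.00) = 462.00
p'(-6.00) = -75.00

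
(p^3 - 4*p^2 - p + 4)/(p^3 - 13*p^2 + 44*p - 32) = (p + 1)/(p - 8)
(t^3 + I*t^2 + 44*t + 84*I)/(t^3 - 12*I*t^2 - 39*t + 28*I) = (t^2 + 8*I*t - 12)/(t^2 - 5*I*t - 4)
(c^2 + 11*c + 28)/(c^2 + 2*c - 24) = (c^2 + 11*c + 28)/(c^2 + 2*c - 24)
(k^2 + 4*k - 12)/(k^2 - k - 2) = (k + 6)/(k + 1)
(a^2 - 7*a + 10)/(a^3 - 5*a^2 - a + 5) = (a - 2)/(a^2 - 1)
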